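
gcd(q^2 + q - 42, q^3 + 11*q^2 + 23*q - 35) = q + 7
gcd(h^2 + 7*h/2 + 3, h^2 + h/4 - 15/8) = h + 3/2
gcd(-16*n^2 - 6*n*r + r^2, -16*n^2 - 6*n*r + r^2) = -16*n^2 - 6*n*r + r^2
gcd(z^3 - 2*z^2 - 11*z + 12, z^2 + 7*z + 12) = z + 3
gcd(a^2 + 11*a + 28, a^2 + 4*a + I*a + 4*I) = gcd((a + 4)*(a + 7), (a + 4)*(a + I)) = a + 4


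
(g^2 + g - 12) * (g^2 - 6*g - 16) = g^4 - 5*g^3 - 34*g^2 + 56*g + 192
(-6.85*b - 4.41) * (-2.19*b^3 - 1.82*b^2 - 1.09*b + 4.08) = 15.0015*b^4 + 22.1249*b^3 + 15.4927*b^2 - 23.1411*b - 17.9928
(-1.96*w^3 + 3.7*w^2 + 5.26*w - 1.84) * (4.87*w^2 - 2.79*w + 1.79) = -9.5452*w^5 + 23.4874*w^4 + 11.7848*w^3 - 17.0132*w^2 + 14.549*w - 3.2936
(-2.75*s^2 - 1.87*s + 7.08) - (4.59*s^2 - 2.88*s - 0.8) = -7.34*s^2 + 1.01*s + 7.88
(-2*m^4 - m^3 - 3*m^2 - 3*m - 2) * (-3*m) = 6*m^5 + 3*m^4 + 9*m^3 + 9*m^2 + 6*m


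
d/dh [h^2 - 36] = 2*h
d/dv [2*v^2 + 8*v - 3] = 4*v + 8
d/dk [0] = 0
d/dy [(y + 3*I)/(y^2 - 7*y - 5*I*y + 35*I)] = (-y^2 - 6*I*y - 15 + 56*I)/(y^4 + y^3*(-14 - 10*I) + y^2*(24 + 140*I) + y*(350 - 490*I) - 1225)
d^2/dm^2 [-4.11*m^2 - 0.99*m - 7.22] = -8.22000000000000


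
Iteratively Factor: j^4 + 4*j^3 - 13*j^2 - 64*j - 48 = (j - 4)*(j^3 + 8*j^2 + 19*j + 12) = (j - 4)*(j + 4)*(j^2 + 4*j + 3) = (j - 4)*(j + 3)*(j + 4)*(j + 1)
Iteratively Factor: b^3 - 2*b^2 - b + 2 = (b - 1)*(b^2 - b - 2) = (b - 1)*(b + 1)*(b - 2)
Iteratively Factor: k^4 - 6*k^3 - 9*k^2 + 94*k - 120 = (k - 3)*(k^3 - 3*k^2 - 18*k + 40) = (k - 3)*(k + 4)*(k^2 - 7*k + 10) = (k - 5)*(k - 3)*(k + 4)*(k - 2)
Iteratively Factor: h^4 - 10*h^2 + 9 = (h + 1)*(h^3 - h^2 - 9*h + 9) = (h - 3)*(h + 1)*(h^2 + 2*h - 3) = (h - 3)*(h + 1)*(h + 3)*(h - 1)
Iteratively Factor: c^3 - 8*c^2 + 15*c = (c)*(c^2 - 8*c + 15) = c*(c - 5)*(c - 3)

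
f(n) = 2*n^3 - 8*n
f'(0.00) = -8.00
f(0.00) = 0.00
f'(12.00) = 856.00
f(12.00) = 3360.00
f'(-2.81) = 39.38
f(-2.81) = -21.90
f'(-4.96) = 139.61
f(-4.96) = -204.37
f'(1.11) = -0.61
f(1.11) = -6.14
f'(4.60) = 118.96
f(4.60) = 157.87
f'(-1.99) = 15.76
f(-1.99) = 0.16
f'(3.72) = 75.03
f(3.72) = 73.20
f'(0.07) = -7.97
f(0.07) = -0.56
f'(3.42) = 62.18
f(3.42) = 52.64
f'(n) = 6*n^2 - 8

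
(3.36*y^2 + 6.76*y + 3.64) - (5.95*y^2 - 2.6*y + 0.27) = -2.59*y^2 + 9.36*y + 3.37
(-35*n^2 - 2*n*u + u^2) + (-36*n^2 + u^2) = -71*n^2 - 2*n*u + 2*u^2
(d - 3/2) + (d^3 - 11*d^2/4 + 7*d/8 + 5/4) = d^3 - 11*d^2/4 + 15*d/8 - 1/4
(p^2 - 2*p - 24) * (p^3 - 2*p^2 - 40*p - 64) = p^5 - 4*p^4 - 60*p^3 + 64*p^2 + 1088*p + 1536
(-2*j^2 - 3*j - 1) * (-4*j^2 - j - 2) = 8*j^4 + 14*j^3 + 11*j^2 + 7*j + 2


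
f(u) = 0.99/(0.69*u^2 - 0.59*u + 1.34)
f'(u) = 0.99*(0.59 - 1.38*u)/(0.69*u^2 - 0.59*u + 1.34)^2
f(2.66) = 0.21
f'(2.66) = -0.14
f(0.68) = 0.79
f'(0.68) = -0.22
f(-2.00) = 0.19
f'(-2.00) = 0.12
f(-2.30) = 0.16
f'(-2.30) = 0.09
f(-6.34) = 0.03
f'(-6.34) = 0.01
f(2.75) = 0.20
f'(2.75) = -0.13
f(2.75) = 0.20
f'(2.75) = -0.13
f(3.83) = 0.11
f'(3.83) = -0.05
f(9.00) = 0.02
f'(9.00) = -0.00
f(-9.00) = 0.02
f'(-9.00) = 0.00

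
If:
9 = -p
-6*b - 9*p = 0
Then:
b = 27/2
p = -9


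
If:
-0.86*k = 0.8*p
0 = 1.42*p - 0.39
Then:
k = -0.26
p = 0.27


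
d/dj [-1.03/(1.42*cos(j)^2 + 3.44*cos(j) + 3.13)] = -(2.9252*cos(j) + 3.5432)*sin(j)/(1.42*cos(j)^2 + 3.44*cos(j) + 3.13)^2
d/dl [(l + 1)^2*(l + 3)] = (l + 1)*(3*l + 7)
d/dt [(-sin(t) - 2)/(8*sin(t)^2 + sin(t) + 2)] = 8*(sin(t) + 4)*sin(t)*cos(t)/(8*sin(t)^2 + sin(t) + 2)^2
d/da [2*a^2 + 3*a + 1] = 4*a + 3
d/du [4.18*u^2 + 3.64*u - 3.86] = 8.36*u + 3.64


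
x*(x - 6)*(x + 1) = x^3 - 5*x^2 - 6*x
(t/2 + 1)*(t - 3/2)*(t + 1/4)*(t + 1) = t^4/2 + 7*t^3/8 - 17*t^2/16 - 29*t/16 - 3/8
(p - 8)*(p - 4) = p^2 - 12*p + 32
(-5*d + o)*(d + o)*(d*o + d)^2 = -5*d^4*o^2 - 10*d^4*o - 5*d^4 - 4*d^3*o^3 - 8*d^3*o^2 - 4*d^3*o + d^2*o^4 + 2*d^2*o^3 + d^2*o^2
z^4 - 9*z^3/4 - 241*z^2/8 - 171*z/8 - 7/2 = (z - 7)*(z + 1/4)*(z + 1/2)*(z + 4)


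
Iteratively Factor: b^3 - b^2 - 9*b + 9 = (b - 3)*(b^2 + 2*b - 3) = (b - 3)*(b + 3)*(b - 1)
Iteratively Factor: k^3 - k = (k - 1)*(k^2 + k) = (k - 1)*(k + 1)*(k)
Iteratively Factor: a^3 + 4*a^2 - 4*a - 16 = (a + 2)*(a^2 + 2*a - 8) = (a - 2)*(a + 2)*(a + 4)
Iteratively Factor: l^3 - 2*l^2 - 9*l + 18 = (l + 3)*(l^2 - 5*l + 6) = (l - 3)*(l + 3)*(l - 2)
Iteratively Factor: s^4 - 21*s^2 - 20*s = (s)*(s^3 - 21*s - 20) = s*(s + 1)*(s^2 - s - 20) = s*(s - 5)*(s + 1)*(s + 4)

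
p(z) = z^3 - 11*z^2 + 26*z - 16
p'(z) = 3*z^2 - 22*z + 26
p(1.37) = 1.55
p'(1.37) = 1.49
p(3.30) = -14.05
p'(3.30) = -13.93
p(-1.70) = -96.90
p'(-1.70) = 72.07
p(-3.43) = -274.95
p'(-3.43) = 136.75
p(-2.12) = -130.09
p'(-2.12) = 86.12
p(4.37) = -28.99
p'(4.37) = -12.85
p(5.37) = -38.73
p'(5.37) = -5.63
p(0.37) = -7.84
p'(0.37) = 18.27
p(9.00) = 56.00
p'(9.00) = 71.00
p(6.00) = -40.00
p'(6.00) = 2.00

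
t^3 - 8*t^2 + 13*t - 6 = (t - 6)*(t - 1)^2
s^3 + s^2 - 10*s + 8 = (s - 2)*(s - 1)*(s + 4)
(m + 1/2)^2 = m^2 + m + 1/4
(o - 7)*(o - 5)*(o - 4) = o^3 - 16*o^2 + 83*o - 140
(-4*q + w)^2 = 16*q^2 - 8*q*w + w^2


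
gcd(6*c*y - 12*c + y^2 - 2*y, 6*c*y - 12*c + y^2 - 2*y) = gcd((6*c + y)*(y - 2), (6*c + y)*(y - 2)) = 6*c*y - 12*c + y^2 - 2*y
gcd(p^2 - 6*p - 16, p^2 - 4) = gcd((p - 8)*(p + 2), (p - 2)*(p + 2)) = p + 2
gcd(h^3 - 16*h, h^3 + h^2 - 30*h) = h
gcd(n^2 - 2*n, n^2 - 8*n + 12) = n - 2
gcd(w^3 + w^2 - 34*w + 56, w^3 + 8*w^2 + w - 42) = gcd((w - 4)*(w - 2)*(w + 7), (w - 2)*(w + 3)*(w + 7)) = w^2 + 5*w - 14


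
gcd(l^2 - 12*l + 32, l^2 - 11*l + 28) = l - 4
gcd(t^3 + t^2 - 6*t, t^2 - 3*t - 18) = t + 3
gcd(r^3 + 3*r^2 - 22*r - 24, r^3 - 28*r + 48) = r^2 + 2*r - 24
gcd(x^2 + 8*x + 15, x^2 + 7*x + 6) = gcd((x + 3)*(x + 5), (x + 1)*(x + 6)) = 1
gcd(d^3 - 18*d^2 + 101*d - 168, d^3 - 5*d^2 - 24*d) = d - 8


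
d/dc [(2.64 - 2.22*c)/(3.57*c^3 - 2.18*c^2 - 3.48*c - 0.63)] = (15.8508*c^3 - 33.114*c^2 + 11.5104*c + 10.5858)/(12.7449*c^6 - 15.5652*c^5 - 20.0948*c^4 + 10.6746*c^3 + 14.8572*c^2 + 4.3848*c + 0.3969)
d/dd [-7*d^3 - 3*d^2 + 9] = 3*d*(-7*d - 2)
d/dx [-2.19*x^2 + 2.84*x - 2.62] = 2.84 - 4.38*x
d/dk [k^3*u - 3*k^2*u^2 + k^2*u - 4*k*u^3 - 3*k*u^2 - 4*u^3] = u*(3*k^2 - 6*k*u + 2*k - 4*u^2 - 3*u)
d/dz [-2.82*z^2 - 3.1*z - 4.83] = -5.64*z - 3.1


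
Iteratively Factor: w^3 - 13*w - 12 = (w + 1)*(w^2 - w - 12) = (w + 1)*(w + 3)*(w - 4)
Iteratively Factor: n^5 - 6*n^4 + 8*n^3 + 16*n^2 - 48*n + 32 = (n - 2)*(n^4 - 4*n^3 + 16*n - 16) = (n - 2)^2*(n^3 - 2*n^2 - 4*n + 8) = (n - 2)^3*(n^2 - 4) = (n - 2)^4*(n + 2)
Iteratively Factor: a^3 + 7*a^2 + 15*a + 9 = (a + 3)*(a^2 + 4*a + 3) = (a + 1)*(a + 3)*(a + 3)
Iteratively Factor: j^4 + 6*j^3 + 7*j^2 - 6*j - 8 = (j + 1)*(j^3 + 5*j^2 + 2*j - 8) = (j - 1)*(j + 1)*(j^2 + 6*j + 8) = (j - 1)*(j + 1)*(j + 4)*(j + 2)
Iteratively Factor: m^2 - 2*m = (m)*(m - 2)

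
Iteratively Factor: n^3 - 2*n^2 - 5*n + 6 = (n + 2)*(n^2 - 4*n + 3) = (n - 1)*(n + 2)*(n - 3)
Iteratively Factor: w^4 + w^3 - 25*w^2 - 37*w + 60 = (w + 3)*(w^3 - 2*w^2 - 19*w + 20) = (w - 5)*(w + 3)*(w^2 + 3*w - 4) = (w - 5)*(w + 3)*(w + 4)*(w - 1)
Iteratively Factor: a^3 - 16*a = (a)*(a^2 - 16) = a*(a + 4)*(a - 4)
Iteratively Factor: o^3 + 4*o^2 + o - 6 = (o - 1)*(o^2 + 5*o + 6) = (o - 1)*(o + 3)*(o + 2)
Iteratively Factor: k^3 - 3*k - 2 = (k + 1)*(k^2 - k - 2) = (k + 1)^2*(k - 2)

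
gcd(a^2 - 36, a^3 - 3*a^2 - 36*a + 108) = a^2 - 36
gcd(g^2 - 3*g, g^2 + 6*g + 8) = 1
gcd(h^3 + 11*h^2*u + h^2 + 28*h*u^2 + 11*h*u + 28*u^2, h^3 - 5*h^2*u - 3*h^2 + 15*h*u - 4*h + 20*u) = h + 1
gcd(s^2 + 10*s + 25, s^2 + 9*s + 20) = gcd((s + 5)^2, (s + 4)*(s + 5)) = s + 5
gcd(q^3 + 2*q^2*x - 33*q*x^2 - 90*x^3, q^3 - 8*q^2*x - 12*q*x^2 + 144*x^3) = -q + 6*x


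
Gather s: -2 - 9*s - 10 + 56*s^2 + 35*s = 56*s^2 + 26*s - 12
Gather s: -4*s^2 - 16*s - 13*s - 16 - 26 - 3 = -4*s^2 - 29*s - 45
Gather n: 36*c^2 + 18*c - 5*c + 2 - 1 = 36*c^2 + 13*c + 1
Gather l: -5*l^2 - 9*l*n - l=-5*l^2 + l*(-9*n - 1)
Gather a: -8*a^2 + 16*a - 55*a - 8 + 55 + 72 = -8*a^2 - 39*a + 119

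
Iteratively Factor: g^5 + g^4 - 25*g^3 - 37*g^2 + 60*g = (g + 4)*(g^4 - 3*g^3 - 13*g^2 + 15*g) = (g - 1)*(g + 4)*(g^3 - 2*g^2 - 15*g) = (g - 5)*(g - 1)*(g + 4)*(g^2 + 3*g) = g*(g - 5)*(g - 1)*(g + 4)*(g + 3)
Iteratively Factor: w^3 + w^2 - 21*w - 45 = (w - 5)*(w^2 + 6*w + 9) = (w - 5)*(w + 3)*(w + 3)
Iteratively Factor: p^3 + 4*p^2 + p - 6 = (p + 3)*(p^2 + p - 2) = (p + 2)*(p + 3)*(p - 1)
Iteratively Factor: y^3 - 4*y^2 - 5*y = (y)*(y^2 - 4*y - 5) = y*(y + 1)*(y - 5)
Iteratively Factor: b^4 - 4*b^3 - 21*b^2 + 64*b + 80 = (b - 4)*(b^3 - 21*b - 20) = (b - 4)*(b + 1)*(b^2 - b - 20) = (b - 4)*(b + 1)*(b + 4)*(b - 5)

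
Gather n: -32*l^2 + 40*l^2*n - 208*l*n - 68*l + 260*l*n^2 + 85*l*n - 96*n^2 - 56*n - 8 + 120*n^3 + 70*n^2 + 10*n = -32*l^2 - 68*l + 120*n^3 + n^2*(260*l - 26) + n*(40*l^2 - 123*l - 46) - 8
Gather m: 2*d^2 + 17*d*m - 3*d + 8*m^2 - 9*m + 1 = 2*d^2 - 3*d + 8*m^2 + m*(17*d - 9) + 1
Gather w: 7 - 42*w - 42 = -42*w - 35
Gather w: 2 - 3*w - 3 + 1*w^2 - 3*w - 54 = w^2 - 6*w - 55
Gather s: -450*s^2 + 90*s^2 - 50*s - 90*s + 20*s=-360*s^2 - 120*s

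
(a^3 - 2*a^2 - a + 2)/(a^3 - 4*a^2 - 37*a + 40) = (a^2 - a - 2)/(a^2 - 3*a - 40)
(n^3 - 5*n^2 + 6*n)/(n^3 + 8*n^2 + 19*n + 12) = n*(n^2 - 5*n + 6)/(n^3 + 8*n^2 + 19*n + 12)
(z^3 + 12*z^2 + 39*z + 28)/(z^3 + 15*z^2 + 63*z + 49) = (z + 4)/(z + 7)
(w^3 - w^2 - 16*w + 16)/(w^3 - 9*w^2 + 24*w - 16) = (w + 4)/(w - 4)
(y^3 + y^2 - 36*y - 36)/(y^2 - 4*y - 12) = (y^2 + 7*y + 6)/(y + 2)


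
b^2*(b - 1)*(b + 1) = b^4 - b^2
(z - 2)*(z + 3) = z^2 + z - 6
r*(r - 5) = r^2 - 5*r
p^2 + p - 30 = (p - 5)*(p + 6)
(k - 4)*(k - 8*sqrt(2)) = k^2 - 8*sqrt(2)*k - 4*k + 32*sqrt(2)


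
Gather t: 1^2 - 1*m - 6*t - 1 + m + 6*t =0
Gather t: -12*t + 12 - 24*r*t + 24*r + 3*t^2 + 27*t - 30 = 24*r + 3*t^2 + t*(15 - 24*r) - 18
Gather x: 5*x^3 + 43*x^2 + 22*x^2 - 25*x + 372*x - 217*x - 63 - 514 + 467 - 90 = 5*x^3 + 65*x^2 + 130*x - 200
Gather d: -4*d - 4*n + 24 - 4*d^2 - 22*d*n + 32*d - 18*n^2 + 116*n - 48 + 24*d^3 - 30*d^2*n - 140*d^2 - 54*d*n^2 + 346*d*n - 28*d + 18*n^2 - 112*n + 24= 24*d^3 + d^2*(-30*n - 144) + d*(-54*n^2 + 324*n)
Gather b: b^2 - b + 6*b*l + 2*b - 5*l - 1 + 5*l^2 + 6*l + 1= b^2 + b*(6*l + 1) + 5*l^2 + l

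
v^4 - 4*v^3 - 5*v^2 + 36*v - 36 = (v - 3)*(v - 2)^2*(v + 3)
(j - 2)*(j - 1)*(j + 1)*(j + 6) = j^4 + 4*j^3 - 13*j^2 - 4*j + 12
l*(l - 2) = l^2 - 2*l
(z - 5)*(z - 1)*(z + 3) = z^3 - 3*z^2 - 13*z + 15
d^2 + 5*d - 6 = (d - 1)*(d + 6)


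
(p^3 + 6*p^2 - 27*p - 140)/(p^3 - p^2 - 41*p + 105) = (p + 4)/(p - 3)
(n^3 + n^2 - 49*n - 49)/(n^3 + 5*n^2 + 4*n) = (n^2 - 49)/(n*(n + 4))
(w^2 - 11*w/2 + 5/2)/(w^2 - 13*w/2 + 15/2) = (2*w - 1)/(2*w - 3)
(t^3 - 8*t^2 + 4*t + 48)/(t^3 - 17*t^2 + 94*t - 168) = (t + 2)/(t - 7)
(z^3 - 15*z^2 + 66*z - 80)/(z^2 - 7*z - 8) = (z^2 - 7*z + 10)/(z + 1)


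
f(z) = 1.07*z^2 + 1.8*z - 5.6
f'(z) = 2.14*z + 1.8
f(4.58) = 25.09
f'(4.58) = 11.60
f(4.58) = 25.09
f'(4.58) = 11.60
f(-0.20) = -5.92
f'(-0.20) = 1.37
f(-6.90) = 32.92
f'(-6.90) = -12.97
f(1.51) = -0.44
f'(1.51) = 5.03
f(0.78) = -3.55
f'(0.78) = 3.47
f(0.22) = -5.15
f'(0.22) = 2.27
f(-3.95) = 3.98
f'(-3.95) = -6.65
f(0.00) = -5.60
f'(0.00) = 1.80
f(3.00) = 9.43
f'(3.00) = 8.22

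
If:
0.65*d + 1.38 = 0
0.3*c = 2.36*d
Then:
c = -16.70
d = -2.12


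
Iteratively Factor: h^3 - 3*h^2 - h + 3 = (h + 1)*(h^2 - 4*h + 3) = (h - 1)*(h + 1)*(h - 3)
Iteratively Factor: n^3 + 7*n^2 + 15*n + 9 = (n + 3)*(n^2 + 4*n + 3) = (n + 3)^2*(n + 1)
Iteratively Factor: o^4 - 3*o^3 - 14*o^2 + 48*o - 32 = (o - 2)*(o^3 - o^2 - 16*o + 16) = (o - 2)*(o - 1)*(o^2 - 16) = (o - 4)*(o - 2)*(o - 1)*(o + 4)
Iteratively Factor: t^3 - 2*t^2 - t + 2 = (t + 1)*(t^2 - 3*t + 2) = (t - 1)*(t + 1)*(t - 2)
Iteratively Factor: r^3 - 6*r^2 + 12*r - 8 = (r - 2)*(r^2 - 4*r + 4) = (r - 2)^2*(r - 2)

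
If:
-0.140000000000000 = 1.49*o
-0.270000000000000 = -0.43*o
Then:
No Solution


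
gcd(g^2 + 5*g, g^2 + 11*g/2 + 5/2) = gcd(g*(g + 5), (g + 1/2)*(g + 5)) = g + 5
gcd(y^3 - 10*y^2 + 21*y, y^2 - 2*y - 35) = y - 7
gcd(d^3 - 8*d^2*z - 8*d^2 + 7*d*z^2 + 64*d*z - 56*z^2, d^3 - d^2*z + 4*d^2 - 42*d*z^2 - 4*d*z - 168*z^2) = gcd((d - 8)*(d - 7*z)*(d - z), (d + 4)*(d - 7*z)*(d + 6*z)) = -d + 7*z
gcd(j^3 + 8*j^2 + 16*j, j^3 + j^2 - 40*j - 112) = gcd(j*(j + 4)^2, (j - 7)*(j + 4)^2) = j^2 + 8*j + 16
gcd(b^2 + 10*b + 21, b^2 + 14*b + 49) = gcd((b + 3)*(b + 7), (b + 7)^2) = b + 7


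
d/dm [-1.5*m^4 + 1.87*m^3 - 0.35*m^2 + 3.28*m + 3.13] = -6.0*m^3 + 5.61*m^2 - 0.7*m + 3.28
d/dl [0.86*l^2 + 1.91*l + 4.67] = 1.72*l + 1.91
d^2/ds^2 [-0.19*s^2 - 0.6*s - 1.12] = -0.380000000000000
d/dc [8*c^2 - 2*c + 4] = 16*c - 2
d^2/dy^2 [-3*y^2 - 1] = -6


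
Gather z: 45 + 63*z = 63*z + 45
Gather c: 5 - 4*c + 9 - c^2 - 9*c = -c^2 - 13*c + 14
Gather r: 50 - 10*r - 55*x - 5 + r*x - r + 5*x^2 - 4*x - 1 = r*(x - 11) + 5*x^2 - 59*x + 44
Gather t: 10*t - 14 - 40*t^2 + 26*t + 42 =-40*t^2 + 36*t + 28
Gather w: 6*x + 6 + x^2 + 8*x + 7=x^2 + 14*x + 13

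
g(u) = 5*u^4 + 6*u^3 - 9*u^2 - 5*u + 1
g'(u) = 20*u^3 + 18*u^2 - 18*u - 5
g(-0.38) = 1.38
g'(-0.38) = 3.34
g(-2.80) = 120.06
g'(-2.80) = -252.52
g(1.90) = 65.32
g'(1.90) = 162.96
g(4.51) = 2414.39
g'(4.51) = 2114.62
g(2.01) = 84.92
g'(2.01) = 193.95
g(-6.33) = 6177.80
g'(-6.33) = -4242.54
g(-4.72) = 1674.81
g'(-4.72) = -1622.11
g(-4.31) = 1100.34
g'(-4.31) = -1194.31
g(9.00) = 36406.00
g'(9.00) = 15871.00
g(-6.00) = 4891.00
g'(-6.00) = -3569.00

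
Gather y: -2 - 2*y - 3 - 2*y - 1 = -4*y - 6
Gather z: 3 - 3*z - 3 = -3*z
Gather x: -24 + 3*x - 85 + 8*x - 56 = 11*x - 165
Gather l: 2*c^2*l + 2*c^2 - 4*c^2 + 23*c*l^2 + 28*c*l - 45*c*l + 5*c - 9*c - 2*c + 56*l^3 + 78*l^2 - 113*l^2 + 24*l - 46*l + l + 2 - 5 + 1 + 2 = -2*c^2 - 6*c + 56*l^3 + l^2*(23*c - 35) + l*(2*c^2 - 17*c - 21)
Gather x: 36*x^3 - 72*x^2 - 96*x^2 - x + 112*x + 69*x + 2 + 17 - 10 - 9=36*x^3 - 168*x^2 + 180*x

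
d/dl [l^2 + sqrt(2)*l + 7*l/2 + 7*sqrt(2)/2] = 2*l + sqrt(2) + 7/2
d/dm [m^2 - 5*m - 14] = 2*m - 5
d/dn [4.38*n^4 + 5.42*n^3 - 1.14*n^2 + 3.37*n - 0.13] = 17.52*n^3 + 16.26*n^2 - 2.28*n + 3.37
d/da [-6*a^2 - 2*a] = -12*a - 2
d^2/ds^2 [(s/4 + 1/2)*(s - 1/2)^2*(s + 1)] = 3*s^2 + 3*s - 3/8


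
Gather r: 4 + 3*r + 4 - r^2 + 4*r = -r^2 + 7*r + 8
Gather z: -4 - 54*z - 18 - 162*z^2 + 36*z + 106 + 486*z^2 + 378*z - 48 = 324*z^2 + 360*z + 36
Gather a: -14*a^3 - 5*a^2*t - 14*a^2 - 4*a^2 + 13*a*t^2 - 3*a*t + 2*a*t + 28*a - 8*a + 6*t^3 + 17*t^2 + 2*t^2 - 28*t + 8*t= -14*a^3 + a^2*(-5*t - 18) + a*(13*t^2 - t + 20) + 6*t^3 + 19*t^2 - 20*t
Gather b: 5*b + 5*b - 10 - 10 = 10*b - 20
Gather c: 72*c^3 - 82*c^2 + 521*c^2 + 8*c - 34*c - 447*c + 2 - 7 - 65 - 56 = 72*c^3 + 439*c^2 - 473*c - 126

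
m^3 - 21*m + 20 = (m - 4)*(m - 1)*(m + 5)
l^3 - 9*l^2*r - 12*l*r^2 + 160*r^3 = (l - 8*r)*(l - 5*r)*(l + 4*r)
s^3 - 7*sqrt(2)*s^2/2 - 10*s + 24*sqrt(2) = (s - 4*sqrt(2))*(s - 3*sqrt(2)/2)*(s + 2*sqrt(2))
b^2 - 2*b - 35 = (b - 7)*(b + 5)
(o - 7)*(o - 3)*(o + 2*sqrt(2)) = o^3 - 10*o^2 + 2*sqrt(2)*o^2 - 20*sqrt(2)*o + 21*o + 42*sqrt(2)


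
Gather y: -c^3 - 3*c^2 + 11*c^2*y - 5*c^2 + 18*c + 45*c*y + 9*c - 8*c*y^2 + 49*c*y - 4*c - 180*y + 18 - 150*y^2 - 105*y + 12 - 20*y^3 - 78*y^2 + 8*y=-c^3 - 8*c^2 + 23*c - 20*y^3 + y^2*(-8*c - 228) + y*(11*c^2 + 94*c - 277) + 30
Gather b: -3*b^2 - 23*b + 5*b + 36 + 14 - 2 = -3*b^2 - 18*b + 48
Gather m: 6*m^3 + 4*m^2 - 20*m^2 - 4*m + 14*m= 6*m^3 - 16*m^2 + 10*m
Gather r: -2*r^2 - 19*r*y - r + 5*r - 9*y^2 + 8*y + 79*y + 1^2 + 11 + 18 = -2*r^2 + r*(4 - 19*y) - 9*y^2 + 87*y + 30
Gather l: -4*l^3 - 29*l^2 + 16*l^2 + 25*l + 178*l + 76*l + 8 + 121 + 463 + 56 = -4*l^3 - 13*l^2 + 279*l + 648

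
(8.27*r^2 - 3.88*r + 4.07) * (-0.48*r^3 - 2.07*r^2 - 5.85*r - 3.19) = -3.9696*r^5 - 15.2565*r^4 - 42.3015*r^3 - 12.1082*r^2 - 11.4323*r - 12.9833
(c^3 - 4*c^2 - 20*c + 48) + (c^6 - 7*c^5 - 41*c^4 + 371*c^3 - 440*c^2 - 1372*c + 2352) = c^6 - 7*c^5 - 41*c^4 + 372*c^3 - 444*c^2 - 1392*c + 2400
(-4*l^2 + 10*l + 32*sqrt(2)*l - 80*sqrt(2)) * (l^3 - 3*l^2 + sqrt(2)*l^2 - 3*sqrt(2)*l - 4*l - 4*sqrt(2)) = -4*l^5 + 22*l^4 + 28*sqrt(2)*l^4 - 154*sqrt(2)*l^3 + 50*l^3 - 392*l^2 + 98*sqrt(2)*l^2 + 224*l + 280*sqrt(2)*l + 640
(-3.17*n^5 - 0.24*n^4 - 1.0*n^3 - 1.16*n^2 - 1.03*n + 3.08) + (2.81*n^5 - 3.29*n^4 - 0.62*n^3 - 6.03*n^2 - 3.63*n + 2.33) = -0.36*n^5 - 3.53*n^4 - 1.62*n^3 - 7.19*n^2 - 4.66*n + 5.41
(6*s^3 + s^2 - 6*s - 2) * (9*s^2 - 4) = 54*s^5 + 9*s^4 - 78*s^3 - 22*s^2 + 24*s + 8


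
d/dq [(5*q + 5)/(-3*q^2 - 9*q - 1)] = 5*(3*q^2 + 6*q + 8)/(9*q^4 + 54*q^3 + 87*q^2 + 18*q + 1)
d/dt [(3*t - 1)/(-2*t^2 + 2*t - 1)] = (6*t^2 - 4*t - 1)/(4*t^4 - 8*t^3 + 8*t^2 - 4*t + 1)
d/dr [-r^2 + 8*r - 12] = 8 - 2*r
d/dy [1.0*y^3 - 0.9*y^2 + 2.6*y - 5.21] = 3.0*y^2 - 1.8*y + 2.6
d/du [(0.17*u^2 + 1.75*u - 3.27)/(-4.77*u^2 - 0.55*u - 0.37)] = (8.254*u^2 - 31.3216*u - 2.446)/(22.7529*u^4 + 5.247*u^3 + 3.8323*u^2 + 0.407*u + 0.1369)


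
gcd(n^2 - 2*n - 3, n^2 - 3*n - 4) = n + 1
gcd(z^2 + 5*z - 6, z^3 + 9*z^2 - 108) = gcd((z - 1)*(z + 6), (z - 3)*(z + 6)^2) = z + 6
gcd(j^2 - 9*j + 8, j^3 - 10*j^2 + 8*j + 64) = j - 8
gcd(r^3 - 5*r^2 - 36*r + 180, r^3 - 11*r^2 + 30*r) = r^2 - 11*r + 30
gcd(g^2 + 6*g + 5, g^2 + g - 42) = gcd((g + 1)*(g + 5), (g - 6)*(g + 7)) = 1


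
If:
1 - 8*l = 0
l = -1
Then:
No Solution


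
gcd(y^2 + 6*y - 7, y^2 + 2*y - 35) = y + 7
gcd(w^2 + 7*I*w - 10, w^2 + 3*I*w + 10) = w + 5*I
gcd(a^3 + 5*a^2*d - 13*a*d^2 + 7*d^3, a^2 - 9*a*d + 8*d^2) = a - d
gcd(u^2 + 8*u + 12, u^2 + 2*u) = u + 2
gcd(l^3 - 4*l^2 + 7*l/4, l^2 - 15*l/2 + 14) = l - 7/2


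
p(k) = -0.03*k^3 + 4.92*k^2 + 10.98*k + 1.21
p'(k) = -0.09*k^2 + 9.84*k + 10.98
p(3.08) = 80.82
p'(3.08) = 40.43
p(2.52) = 59.64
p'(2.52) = 35.21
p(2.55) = 60.70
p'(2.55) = 35.49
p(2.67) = 65.03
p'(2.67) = 36.61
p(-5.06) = 75.51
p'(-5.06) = -41.11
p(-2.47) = 4.56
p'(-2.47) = -13.87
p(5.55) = 208.57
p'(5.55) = 62.82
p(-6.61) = 152.26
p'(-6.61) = -57.99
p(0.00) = 1.21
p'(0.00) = 10.98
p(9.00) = 476.68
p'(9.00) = 92.25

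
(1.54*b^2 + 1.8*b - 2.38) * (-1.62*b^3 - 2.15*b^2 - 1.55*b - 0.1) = -2.4948*b^5 - 6.227*b^4 - 2.4014*b^3 + 2.173*b^2 + 3.509*b + 0.238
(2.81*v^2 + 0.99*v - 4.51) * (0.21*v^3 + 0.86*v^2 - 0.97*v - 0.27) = 0.5901*v^5 + 2.6245*v^4 - 2.8214*v^3 - 5.5976*v^2 + 4.1074*v + 1.2177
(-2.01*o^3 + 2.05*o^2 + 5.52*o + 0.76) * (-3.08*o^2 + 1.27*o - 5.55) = 6.1908*o^5 - 8.8667*o^4 - 3.2426*o^3 - 6.7079*o^2 - 29.6708*o - 4.218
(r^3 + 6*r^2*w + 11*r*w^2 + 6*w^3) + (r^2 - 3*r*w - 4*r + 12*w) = r^3 + 6*r^2*w + r^2 + 11*r*w^2 - 3*r*w - 4*r + 6*w^3 + 12*w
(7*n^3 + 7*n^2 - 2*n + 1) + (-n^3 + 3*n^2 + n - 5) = 6*n^3 + 10*n^2 - n - 4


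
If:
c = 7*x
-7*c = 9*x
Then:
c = 0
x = 0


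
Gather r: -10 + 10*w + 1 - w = 9*w - 9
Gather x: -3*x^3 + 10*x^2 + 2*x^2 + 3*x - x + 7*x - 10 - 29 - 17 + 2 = -3*x^3 + 12*x^2 + 9*x - 54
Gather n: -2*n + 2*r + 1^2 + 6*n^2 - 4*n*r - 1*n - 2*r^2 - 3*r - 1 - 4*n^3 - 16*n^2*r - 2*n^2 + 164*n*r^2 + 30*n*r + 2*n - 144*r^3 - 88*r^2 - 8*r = -4*n^3 + n^2*(4 - 16*r) + n*(164*r^2 + 26*r - 1) - 144*r^3 - 90*r^2 - 9*r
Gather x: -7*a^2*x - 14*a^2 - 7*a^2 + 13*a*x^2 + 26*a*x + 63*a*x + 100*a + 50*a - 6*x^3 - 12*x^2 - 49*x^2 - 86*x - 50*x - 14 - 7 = -21*a^2 + 150*a - 6*x^3 + x^2*(13*a - 61) + x*(-7*a^2 + 89*a - 136) - 21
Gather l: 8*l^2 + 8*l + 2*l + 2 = 8*l^2 + 10*l + 2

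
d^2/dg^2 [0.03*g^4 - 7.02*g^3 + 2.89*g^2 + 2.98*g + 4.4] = 0.36*g^2 - 42.12*g + 5.78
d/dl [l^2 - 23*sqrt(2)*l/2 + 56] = 2*l - 23*sqrt(2)/2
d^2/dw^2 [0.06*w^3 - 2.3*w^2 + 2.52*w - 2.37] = 0.36*w - 4.6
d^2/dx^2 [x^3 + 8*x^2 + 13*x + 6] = 6*x + 16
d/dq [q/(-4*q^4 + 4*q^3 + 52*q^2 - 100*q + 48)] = (3*q^3 + q^2 - 12*q - 12)/(4*(q^7 - q^6 - 26*q^5 + 50*q^4 + 145*q^3 - 481*q^2 + 456*q - 144))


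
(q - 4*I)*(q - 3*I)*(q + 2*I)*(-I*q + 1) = -I*q^4 - 4*q^3 - 7*I*q^2 - 22*q - 24*I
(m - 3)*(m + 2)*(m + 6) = m^3 + 5*m^2 - 12*m - 36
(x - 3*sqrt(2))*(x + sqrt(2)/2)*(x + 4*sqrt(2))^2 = x^4 + 11*sqrt(2)*x^3/2 - 11*x^2 - 104*sqrt(2)*x - 96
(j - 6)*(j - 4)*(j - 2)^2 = j^4 - 14*j^3 + 68*j^2 - 136*j + 96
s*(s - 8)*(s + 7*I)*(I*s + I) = I*s^4 - 7*s^3 - 7*I*s^3 + 49*s^2 - 8*I*s^2 + 56*s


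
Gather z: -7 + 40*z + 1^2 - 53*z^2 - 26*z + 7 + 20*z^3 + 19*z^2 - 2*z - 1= 20*z^3 - 34*z^2 + 12*z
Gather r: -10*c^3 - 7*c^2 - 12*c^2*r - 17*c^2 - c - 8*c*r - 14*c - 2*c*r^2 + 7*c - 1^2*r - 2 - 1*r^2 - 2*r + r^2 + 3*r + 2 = -10*c^3 - 24*c^2 - 2*c*r^2 - 8*c + r*(-12*c^2 - 8*c)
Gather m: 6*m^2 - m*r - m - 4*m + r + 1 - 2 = 6*m^2 + m*(-r - 5) + r - 1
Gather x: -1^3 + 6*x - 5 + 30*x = 36*x - 6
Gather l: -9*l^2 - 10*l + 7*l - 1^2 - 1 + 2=-9*l^2 - 3*l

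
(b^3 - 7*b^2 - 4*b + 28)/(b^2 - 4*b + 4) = (b^2 - 5*b - 14)/(b - 2)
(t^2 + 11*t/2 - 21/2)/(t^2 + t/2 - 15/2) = (2*t^2 + 11*t - 21)/(2*t^2 + t - 15)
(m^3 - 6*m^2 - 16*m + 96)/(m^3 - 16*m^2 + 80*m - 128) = (m^2 - 2*m - 24)/(m^2 - 12*m + 32)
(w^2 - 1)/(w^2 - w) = (w + 1)/w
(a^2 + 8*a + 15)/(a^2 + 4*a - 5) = (a + 3)/(a - 1)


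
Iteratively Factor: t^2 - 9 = (t + 3)*(t - 3)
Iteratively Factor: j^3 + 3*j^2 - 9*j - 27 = (j + 3)*(j^2 - 9) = (j + 3)^2*(j - 3)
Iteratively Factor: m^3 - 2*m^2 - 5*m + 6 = (m - 3)*(m^2 + m - 2) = (m - 3)*(m + 2)*(m - 1)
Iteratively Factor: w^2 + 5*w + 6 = (w + 3)*(w + 2)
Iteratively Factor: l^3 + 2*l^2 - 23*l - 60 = (l + 4)*(l^2 - 2*l - 15) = (l - 5)*(l + 4)*(l + 3)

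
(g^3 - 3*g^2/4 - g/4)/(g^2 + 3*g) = (4*g^2 - 3*g - 1)/(4*(g + 3))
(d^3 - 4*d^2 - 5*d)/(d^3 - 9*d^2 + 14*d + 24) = d*(d - 5)/(d^2 - 10*d + 24)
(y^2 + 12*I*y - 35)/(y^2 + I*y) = (y^2 + 12*I*y - 35)/(y*(y + I))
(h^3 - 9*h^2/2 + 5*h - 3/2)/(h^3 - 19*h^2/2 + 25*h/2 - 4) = (h - 3)/(h - 8)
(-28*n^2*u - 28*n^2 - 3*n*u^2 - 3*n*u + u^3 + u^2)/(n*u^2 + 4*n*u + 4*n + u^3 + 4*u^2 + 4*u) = (-28*n^2*u - 28*n^2 - 3*n*u^2 - 3*n*u + u^3 + u^2)/(n*u^2 + 4*n*u + 4*n + u^3 + 4*u^2 + 4*u)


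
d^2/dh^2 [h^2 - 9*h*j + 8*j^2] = 2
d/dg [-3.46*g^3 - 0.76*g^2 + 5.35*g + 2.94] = -10.38*g^2 - 1.52*g + 5.35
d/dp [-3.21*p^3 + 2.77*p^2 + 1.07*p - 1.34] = -9.63*p^2 + 5.54*p + 1.07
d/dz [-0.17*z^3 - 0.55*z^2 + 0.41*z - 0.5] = -0.51*z^2 - 1.1*z + 0.41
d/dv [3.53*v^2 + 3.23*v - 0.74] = 7.06*v + 3.23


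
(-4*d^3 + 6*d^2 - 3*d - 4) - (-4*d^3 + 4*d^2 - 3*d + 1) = 2*d^2 - 5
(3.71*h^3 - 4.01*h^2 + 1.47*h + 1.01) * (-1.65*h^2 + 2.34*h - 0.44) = -6.1215*h^5 + 15.2979*h^4 - 13.4413*h^3 + 3.5377*h^2 + 1.7166*h - 0.4444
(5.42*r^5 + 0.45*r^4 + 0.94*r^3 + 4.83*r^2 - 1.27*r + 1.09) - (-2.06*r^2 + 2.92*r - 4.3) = 5.42*r^5 + 0.45*r^4 + 0.94*r^3 + 6.89*r^2 - 4.19*r + 5.39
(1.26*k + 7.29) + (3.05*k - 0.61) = 4.31*k + 6.68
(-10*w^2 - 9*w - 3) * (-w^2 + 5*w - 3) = 10*w^4 - 41*w^3 - 12*w^2 + 12*w + 9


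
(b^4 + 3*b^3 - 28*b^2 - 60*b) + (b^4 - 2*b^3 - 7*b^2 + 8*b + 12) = 2*b^4 + b^3 - 35*b^2 - 52*b + 12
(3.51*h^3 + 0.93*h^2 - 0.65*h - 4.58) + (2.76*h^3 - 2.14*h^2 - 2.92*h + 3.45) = 6.27*h^3 - 1.21*h^2 - 3.57*h - 1.13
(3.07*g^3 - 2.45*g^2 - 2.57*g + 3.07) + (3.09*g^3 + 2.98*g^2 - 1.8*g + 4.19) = 6.16*g^3 + 0.53*g^2 - 4.37*g + 7.26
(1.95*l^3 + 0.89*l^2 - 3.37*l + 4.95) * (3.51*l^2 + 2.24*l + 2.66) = 6.8445*l^5 + 7.4919*l^4 - 4.6481*l^3 + 12.1931*l^2 + 2.1238*l + 13.167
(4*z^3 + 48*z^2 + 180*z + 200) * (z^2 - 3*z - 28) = 4*z^5 + 36*z^4 - 76*z^3 - 1684*z^2 - 5640*z - 5600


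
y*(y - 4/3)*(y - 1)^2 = y^4 - 10*y^3/3 + 11*y^2/3 - 4*y/3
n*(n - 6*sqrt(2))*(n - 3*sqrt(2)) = n^3 - 9*sqrt(2)*n^2 + 36*n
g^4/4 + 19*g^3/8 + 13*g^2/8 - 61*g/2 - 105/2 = (g/4 + 1/2)*(g - 7/2)*(g + 5)*(g + 6)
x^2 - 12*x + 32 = (x - 8)*(x - 4)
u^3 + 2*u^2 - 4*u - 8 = (u - 2)*(u + 2)^2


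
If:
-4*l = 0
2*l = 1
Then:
No Solution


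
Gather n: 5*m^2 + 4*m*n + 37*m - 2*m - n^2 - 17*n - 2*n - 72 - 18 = 5*m^2 + 35*m - n^2 + n*(4*m - 19) - 90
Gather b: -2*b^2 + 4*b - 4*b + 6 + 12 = 18 - 2*b^2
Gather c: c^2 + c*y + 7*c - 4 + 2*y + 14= c^2 + c*(y + 7) + 2*y + 10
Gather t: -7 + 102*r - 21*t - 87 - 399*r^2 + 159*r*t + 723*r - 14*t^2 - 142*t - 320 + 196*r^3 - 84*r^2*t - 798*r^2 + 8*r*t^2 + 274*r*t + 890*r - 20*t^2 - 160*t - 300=196*r^3 - 1197*r^2 + 1715*r + t^2*(8*r - 34) + t*(-84*r^2 + 433*r - 323) - 714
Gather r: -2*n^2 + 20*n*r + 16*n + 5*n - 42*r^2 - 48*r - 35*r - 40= -2*n^2 + 21*n - 42*r^2 + r*(20*n - 83) - 40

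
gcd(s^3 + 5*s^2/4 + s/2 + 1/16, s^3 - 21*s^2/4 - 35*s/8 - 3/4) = s^2 + 3*s/4 + 1/8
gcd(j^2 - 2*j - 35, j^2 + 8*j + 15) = j + 5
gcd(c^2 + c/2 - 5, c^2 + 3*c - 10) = c - 2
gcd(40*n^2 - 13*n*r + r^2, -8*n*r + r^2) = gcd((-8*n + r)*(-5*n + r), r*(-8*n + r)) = -8*n + r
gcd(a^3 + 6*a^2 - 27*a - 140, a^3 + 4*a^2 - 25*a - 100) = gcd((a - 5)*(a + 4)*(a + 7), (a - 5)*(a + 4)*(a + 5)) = a^2 - a - 20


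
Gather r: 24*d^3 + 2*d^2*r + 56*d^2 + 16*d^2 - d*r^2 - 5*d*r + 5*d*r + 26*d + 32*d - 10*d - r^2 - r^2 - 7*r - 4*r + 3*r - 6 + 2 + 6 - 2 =24*d^3 + 72*d^2 + 48*d + r^2*(-d - 2) + r*(2*d^2 - 8)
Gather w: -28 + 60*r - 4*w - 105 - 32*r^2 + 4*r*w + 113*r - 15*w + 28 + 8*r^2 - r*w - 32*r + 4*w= -24*r^2 + 141*r + w*(3*r - 15) - 105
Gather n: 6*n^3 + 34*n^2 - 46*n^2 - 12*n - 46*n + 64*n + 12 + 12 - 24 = 6*n^3 - 12*n^2 + 6*n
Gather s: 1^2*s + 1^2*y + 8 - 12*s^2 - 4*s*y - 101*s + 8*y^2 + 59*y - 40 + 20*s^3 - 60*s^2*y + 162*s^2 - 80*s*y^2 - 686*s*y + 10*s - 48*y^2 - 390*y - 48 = 20*s^3 + s^2*(150 - 60*y) + s*(-80*y^2 - 690*y - 90) - 40*y^2 - 330*y - 80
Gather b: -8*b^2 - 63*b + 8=-8*b^2 - 63*b + 8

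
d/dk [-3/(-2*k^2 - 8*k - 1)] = 12*(-k - 2)/(2*k^2 + 8*k + 1)^2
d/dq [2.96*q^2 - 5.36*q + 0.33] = 5.92*q - 5.36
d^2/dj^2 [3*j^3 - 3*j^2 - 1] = 18*j - 6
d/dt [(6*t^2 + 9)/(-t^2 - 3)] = -18*t/(t^2 + 3)^2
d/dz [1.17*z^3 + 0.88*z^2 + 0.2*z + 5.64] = 3.51*z^2 + 1.76*z + 0.2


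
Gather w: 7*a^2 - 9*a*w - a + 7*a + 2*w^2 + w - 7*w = 7*a^2 + 6*a + 2*w^2 + w*(-9*a - 6)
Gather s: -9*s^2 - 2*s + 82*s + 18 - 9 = -9*s^2 + 80*s + 9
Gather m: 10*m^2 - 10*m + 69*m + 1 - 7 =10*m^2 + 59*m - 6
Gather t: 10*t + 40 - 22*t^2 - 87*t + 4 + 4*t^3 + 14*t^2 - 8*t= 4*t^3 - 8*t^2 - 85*t + 44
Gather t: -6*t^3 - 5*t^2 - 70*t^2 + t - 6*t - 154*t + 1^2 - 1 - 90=-6*t^3 - 75*t^2 - 159*t - 90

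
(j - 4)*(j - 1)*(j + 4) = j^3 - j^2 - 16*j + 16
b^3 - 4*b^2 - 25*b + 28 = (b - 7)*(b - 1)*(b + 4)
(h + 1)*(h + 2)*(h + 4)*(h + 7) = h^4 + 14*h^3 + 63*h^2 + 106*h + 56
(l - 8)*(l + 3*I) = l^2 - 8*l + 3*I*l - 24*I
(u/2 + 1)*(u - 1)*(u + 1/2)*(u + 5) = u^4/2 + 13*u^3/4 + 3*u^2 - 17*u/4 - 5/2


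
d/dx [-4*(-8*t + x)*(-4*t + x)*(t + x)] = -80*t^2 + 88*t*x - 12*x^2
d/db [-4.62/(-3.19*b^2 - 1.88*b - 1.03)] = (-29.4756*b - 8.6856)/(3.19*b^2 + 1.88*b + 1.03)^2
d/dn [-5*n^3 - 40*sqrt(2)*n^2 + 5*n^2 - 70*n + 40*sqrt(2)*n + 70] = -15*n^2 - 80*sqrt(2)*n + 10*n - 70 + 40*sqrt(2)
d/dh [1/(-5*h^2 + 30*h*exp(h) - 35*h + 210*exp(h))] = (-6*h*exp(h) + 2*h - 48*exp(h) + 7)/(5*(h^2 - 6*h*exp(h) + 7*h - 42*exp(h))^2)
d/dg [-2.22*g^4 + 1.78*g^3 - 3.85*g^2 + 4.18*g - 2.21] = -8.88*g^3 + 5.34*g^2 - 7.7*g + 4.18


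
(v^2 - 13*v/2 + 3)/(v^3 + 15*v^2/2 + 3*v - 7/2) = (v - 6)/(v^2 + 8*v + 7)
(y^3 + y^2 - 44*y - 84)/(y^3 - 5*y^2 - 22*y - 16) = (y^2 - y - 42)/(y^2 - 7*y - 8)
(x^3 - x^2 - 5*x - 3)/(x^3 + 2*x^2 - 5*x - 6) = (x^2 - 2*x - 3)/(x^2 + x - 6)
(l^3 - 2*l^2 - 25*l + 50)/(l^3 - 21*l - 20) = (l^2 + 3*l - 10)/(l^2 + 5*l + 4)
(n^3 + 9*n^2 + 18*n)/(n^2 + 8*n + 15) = n*(n + 6)/(n + 5)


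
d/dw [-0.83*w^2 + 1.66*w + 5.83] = 1.66 - 1.66*w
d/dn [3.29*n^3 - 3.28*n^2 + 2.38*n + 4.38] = 9.87*n^2 - 6.56*n + 2.38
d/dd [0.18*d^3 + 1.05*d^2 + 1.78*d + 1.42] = 0.54*d^2 + 2.1*d + 1.78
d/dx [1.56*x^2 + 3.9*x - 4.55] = 3.12*x + 3.9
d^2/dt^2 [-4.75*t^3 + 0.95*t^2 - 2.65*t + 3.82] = 1.9 - 28.5*t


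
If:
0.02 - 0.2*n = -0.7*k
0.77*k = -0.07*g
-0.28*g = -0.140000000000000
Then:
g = 0.50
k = -0.05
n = -0.06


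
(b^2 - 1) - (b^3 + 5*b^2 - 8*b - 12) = -b^3 - 4*b^2 + 8*b + 11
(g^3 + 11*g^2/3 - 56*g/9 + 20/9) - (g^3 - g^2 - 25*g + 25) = 14*g^2/3 + 169*g/9 - 205/9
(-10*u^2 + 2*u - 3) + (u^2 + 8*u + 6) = -9*u^2 + 10*u + 3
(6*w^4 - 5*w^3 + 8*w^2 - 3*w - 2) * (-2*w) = -12*w^5 + 10*w^4 - 16*w^3 + 6*w^2 + 4*w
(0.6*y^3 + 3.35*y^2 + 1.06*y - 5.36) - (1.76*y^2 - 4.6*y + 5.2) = 0.6*y^3 + 1.59*y^2 + 5.66*y - 10.56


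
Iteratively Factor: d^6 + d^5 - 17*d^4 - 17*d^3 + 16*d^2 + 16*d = (d + 1)*(d^5 - 17*d^3 + 16*d) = (d - 4)*(d + 1)*(d^4 + 4*d^3 - d^2 - 4*d) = (d - 4)*(d + 1)^2*(d^3 + 3*d^2 - 4*d) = d*(d - 4)*(d + 1)^2*(d^2 + 3*d - 4) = d*(d - 4)*(d - 1)*(d + 1)^2*(d + 4)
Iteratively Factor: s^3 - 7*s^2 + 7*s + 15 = (s - 5)*(s^2 - 2*s - 3) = (s - 5)*(s + 1)*(s - 3)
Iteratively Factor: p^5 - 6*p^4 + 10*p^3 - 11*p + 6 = (p - 3)*(p^4 - 3*p^3 + p^2 + 3*p - 2) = (p - 3)*(p + 1)*(p^3 - 4*p^2 + 5*p - 2) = (p - 3)*(p - 1)*(p + 1)*(p^2 - 3*p + 2) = (p - 3)*(p - 2)*(p - 1)*(p + 1)*(p - 1)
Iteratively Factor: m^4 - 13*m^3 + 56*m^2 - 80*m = (m - 4)*(m^3 - 9*m^2 + 20*m) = (m - 4)^2*(m^2 - 5*m) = (m - 5)*(m - 4)^2*(m)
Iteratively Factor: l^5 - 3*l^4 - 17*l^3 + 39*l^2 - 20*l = (l)*(l^4 - 3*l^3 - 17*l^2 + 39*l - 20) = l*(l + 4)*(l^3 - 7*l^2 + 11*l - 5) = l*(l - 1)*(l + 4)*(l^2 - 6*l + 5) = l*(l - 1)^2*(l + 4)*(l - 5)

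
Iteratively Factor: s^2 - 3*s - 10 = (s + 2)*(s - 5)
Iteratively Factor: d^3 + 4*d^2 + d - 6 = (d + 2)*(d^2 + 2*d - 3) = (d - 1)*(d + 2)*(d + 3)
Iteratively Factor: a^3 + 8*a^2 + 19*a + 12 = (a + 1)*(a^2 + 7*a + 12) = (a + 1)*(a + 3)*(a + 4)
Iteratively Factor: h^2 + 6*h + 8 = (h + 4)*(h + 2)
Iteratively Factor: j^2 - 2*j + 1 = (j - 1)*(j - 1)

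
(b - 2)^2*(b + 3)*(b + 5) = b^4 + 4*b^3 - 13*b^2 - 28*b + 60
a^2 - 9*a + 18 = (a - 6)*(a - 3)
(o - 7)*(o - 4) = o^2 - 11*o + 28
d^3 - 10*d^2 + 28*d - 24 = (d - 6)*(d - 2)^2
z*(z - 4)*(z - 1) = z^3 - 5*z^2 + 4*z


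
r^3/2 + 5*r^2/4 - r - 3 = (r/2 + 1)*(r - 3/2)*(r + 2)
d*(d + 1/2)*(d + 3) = d^3 + 7*d^2/2 + 3*d/2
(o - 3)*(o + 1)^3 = o^4 - 6*o^2 - 8*o - 3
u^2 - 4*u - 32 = (u - 8)*(u + 4)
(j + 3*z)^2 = j^2 + 6*j*z + 9*z^2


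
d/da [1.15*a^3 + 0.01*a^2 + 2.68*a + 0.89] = 3.45*a^2 + 0.02*a + 2.68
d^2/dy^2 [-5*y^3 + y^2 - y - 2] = 2 - 30*y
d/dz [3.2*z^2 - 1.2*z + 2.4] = 6.4*z - 1.2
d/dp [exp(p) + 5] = exp(p)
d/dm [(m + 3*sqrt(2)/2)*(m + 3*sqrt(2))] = 2*m + 9*sqrt(2)/2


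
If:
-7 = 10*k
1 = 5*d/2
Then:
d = 2/5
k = -7/10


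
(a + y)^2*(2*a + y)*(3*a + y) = 6*a^4 + 17*a^3*y + 17*a^2*y^2 + 7*a*y^3 + y^4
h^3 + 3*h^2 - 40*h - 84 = (h - 6)*(h + 2)*(h + 7)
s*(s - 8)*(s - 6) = s^3 - 14*s^2 + 48*s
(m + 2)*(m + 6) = m^2 + 8*m + 12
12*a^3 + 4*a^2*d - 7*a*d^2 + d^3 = (-6*a + d)*(-2*a + d)*(a + d)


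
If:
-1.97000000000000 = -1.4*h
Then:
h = 1.41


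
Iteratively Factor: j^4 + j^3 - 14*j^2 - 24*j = (j)*(j^3 + j^2 - 14*j - 24) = j*(j + 3)*(j^2 - 2*j - 8) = j*(j - 4)*(j + 3)*(j + 2)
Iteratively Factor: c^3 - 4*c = (c)*(c^2 - 4) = c*(c + 2)*(c - 2)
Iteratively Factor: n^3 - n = (n + 1)*(n^2 - n) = n*(n + 1)*(n - 1)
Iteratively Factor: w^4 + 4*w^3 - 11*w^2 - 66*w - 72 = (w + 2)*(w^3 + 2*w^2 - 15*w - 36) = (w + 2)*(w + 3)*(w^2 - w - 12) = (w + 2)*(w + 3)^2*(w - 4)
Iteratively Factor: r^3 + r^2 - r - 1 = (r - 1)*(r^2 + 2*r + 1) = (r - 1)*(r + 1)*(r + 1)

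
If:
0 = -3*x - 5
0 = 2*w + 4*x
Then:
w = 10/3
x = -5/3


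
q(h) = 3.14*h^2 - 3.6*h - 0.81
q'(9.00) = 52.92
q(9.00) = 221.13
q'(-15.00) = -97.80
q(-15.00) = 759.69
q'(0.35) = -1.40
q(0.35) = -1.69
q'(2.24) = 10.47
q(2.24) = 6.88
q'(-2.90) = -21.81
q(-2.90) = 36.04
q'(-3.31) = -24.39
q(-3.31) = 45.51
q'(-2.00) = -16.16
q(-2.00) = 18.95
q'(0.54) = -0.21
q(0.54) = -1.84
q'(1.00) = 2.68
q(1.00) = -1.27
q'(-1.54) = -13.27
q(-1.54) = 12.18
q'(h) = 6.28*h - 3.6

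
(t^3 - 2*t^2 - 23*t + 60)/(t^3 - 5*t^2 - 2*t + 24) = (t + 5)/(t + 2)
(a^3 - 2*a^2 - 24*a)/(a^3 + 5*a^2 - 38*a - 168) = a/(a + 7)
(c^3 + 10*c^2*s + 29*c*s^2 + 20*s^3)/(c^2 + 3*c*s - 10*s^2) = (-c^2 - 5*c*s - 4*s^2)/(-c + 2*s)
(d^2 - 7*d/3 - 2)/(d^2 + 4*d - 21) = (d + 2/3)/(d + 7)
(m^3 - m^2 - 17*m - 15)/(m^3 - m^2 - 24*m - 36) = (m^2 - 4*m - 5)/(m^2 - 4*m - 12)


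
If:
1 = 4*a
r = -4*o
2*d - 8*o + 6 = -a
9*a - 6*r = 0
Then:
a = 1/4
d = -7/2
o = -3/32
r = 3/8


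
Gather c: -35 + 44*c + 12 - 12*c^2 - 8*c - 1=-12*c^2 + 36*c - 24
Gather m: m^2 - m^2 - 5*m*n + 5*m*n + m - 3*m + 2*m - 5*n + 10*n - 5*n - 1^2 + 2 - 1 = 0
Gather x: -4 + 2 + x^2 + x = x^2 + x - 2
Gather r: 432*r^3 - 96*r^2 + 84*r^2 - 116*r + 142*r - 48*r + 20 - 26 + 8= 432*r^3 - 12*r^2 - 22*r + 2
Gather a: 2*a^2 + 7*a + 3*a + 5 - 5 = 2*a^2 + 10*a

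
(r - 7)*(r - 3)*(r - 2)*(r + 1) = r^4 - 11*r^3 + 29*r^2 - r - 42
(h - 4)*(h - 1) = h^2 - 5*h + 4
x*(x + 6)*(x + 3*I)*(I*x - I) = I*x^4 - 3*x^3 + 5*I*x^3 - 15*x^2 - 6*I*x^2 + 18*x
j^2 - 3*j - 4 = (j - 4)*(j + 1)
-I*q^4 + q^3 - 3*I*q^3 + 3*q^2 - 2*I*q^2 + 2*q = q*(q + 2)*(q + I)*(-I*q - I)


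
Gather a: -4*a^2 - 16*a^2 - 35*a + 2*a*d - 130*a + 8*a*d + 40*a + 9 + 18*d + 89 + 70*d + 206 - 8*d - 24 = -20*a^2 + a*(10*d - 125) + 80*d + 280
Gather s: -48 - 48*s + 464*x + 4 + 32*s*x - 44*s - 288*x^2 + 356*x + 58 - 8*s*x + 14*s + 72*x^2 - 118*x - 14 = s*(24*x - 78) - 216*x^2 + 702*x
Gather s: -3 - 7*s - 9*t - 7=-7*s - 9*t - 10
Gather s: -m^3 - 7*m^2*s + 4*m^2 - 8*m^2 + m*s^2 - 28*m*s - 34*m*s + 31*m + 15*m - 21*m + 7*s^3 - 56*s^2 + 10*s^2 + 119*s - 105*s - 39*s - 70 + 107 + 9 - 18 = -m^3 - 4*m^2 + 25*m + 7*s^3 + s^2*(m - 46) + s*(-7*m^2 - 62*m - 25) + 28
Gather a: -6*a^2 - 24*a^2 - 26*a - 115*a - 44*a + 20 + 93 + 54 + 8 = -30*a^2 - 185*a + 175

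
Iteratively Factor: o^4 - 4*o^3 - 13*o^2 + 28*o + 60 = (o - 3)*(o^3 - o^2 - 16*o - 20) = (o - 3)*(o + 2)*(o^2 - 3*o - 10) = (o - 5)*(o - 3)*(o + 2)*(o + 2)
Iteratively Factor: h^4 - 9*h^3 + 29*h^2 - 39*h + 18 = (h - 2)*(h^3 - 7*h^2 + 15*h - 9) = (h - 2)*(h - 1)*(h^2 - 6*h + 9) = (h - 3)*(h - 2)*(h - 1)*(h - 3)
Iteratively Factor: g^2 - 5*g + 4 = (g - 4)*(g - 1)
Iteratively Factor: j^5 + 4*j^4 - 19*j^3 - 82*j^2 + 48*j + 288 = (j + 3)*(j^4 + j^3 - 22*j^2 - 16*j + 96) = (j + 3)^2*(j^3 - 2*j^2 - 16*j + 32) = (j - 2)*(j + 3)^2*(j^2 - 16) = (j - 4)*(j - 2)*(j + 3)^2*(j + 4)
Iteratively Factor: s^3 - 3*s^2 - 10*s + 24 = (s - 4)*(s^2 + s - 6) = (s - 4)*(s - 2)*(s + 3)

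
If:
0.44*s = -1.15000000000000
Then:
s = -2.61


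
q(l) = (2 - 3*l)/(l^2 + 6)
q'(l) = -2*l*(2 - 3*l)/(l^2 + 6)^2 - 3/(l^2 + 6)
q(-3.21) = 0.71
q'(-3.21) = 0.10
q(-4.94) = 0.55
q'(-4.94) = 0.08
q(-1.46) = 0.78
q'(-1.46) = -0.09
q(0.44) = 0.11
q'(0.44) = -0.50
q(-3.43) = 0.69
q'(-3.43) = 0.10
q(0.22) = 0.22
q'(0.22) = -0.51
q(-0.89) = 0.69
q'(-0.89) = -0.26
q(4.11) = -0.45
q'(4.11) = 0.03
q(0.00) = 0.33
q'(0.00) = -0.50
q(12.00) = -0.23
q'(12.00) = 0.02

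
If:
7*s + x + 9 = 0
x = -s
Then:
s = -3/2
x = 3/2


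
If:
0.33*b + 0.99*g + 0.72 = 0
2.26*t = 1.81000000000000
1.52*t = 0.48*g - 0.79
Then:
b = -14.73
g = 4.18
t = 0.80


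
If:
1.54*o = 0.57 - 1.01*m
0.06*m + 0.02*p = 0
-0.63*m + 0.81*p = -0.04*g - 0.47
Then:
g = -25.5*p - 11.75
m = -0.333333333333333*p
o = 0.218614718614719*p + 0.37012987012987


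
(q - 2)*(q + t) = q^2 + q*t - 2*q - 2*t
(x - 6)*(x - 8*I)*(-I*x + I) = -I*x^3 - 8*x^2 + 7*I*x^2 + 56*x - 6*I*x - 48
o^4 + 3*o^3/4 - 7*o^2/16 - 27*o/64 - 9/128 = (o - 3/4)*(o + 1/4)*(o + 1/2)*(o + 3/4)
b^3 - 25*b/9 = b*(b - 5/3)*(b + 5/3)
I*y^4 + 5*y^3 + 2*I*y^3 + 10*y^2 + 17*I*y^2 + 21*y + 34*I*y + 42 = (y + 2)*(y - 7*I)*(y + 3*I)*(I*y + 1)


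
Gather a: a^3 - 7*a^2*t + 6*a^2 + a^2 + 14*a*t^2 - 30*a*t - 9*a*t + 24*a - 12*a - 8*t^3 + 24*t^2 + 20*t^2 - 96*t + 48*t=a^3 + a^2*(7 - 7*t) + a*(14*t^2 - 39*t + 12) - 8*t^3 + 44*t^2 - 48*t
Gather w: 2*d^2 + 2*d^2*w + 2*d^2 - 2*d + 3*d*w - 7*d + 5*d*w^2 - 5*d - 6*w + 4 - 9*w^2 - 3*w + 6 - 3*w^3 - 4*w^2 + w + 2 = 4*d^2 - 14*d - 3*w^3 + w^2*(5*d - 13) + w*(2*d^2 + 3*d - 8) + 12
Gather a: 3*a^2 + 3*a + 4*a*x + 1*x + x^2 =3*a^2 + a*(4*x + 3) + x^2 + x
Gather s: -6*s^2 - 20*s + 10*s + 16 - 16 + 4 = -6*s^2 - 10*s + 4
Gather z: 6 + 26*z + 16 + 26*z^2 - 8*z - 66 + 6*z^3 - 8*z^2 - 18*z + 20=6*z^3 + 18*z^2 - 24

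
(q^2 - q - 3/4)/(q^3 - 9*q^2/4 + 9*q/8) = 2*(2*q + 1)/(q*(4*q - 3))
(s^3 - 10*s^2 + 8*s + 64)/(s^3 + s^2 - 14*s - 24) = (s - 8)/(s + 3)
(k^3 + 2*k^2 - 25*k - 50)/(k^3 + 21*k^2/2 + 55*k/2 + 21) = 2*(k^2 - 25)/(2*k^2 + 17*k + 21)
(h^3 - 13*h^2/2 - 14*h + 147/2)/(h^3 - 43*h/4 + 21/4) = 2*(h - 7)/(2*h - 1)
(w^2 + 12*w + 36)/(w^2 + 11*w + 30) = (w + 6)/(w + 5)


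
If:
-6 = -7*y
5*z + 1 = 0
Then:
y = 6/7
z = -1/5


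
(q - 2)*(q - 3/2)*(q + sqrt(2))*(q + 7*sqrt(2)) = q^4 - 7*q^3/2 + 8*sqrt(2)*q^3 - 28*sqrt(2)*q^2 + 17*q^2 - 49*q + 24*sqrt(2)*q + 42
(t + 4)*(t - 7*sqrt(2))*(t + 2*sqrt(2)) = t^3 - 5*sqrt(2)*t^2 + 4*t^2 - 20*sqrt(2)*t - 28*t - 112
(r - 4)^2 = r^2 - 8*r + 16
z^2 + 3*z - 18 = (z - 3)*(z + 6)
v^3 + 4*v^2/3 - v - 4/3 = (v - 1)*(v + 1)*(v + 4/3)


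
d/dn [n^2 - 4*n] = 2*n - 4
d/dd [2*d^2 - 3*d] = 4*d - 3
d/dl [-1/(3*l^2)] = 2/(3*l^3)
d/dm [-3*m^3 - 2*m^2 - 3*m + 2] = -9*m^2 - 4*m - 3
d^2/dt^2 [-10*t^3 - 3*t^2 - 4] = -60*t - 6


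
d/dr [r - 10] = 1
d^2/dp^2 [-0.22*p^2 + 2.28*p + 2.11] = -0.440000000000000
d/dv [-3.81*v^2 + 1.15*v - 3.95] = 1.15 - 7.62*v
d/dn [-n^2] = -2*n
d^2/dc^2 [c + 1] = 0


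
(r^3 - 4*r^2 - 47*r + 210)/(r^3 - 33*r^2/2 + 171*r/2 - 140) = 2*(r^2 + r - 42)/(2*r^2 - 23*r + 56)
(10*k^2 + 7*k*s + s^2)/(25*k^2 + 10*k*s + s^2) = (2*k + s)/(5*k + s)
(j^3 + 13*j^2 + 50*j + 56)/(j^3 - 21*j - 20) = (j^2 + 9*j + 14)/(j^2 - 4*j - 5)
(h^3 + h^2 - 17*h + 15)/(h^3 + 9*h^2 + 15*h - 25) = (h - 3)/(h + 5)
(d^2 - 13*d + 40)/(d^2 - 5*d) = (d - 8)/d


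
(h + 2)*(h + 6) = h^2 + 8*h + 12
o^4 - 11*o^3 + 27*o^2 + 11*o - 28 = (o - 7)*(o - 4)*(o - 1)*(o + 1)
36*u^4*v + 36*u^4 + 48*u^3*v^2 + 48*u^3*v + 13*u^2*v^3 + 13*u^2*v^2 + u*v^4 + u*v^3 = (u + v)*(6*u + v)^2*(u*v + u)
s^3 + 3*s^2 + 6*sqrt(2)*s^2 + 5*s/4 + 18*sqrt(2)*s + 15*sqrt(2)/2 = (s + 1/2)*(s + 5/2)*(s + 6*sqrt(2))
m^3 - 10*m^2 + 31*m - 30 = (m - 5)*(m - 3)*(m - 2)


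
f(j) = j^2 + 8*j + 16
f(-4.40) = 0.16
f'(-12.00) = -16.00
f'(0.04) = 8.08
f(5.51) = 90.44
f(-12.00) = 64.00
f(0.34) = 18.84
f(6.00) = 100.00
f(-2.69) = 1.72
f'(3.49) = 14.98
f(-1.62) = 5.66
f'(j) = 2*j + 8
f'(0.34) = 8.68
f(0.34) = 18.84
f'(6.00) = 20.00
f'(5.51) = 19.02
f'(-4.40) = -0.80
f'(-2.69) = 2.62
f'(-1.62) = 4.76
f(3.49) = 56.10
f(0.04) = 16.32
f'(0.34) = 8.68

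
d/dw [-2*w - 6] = -2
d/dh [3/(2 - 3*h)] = 9/(3*h - 2)^2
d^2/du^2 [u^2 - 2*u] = 2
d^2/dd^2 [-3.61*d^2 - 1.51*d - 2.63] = -7.22000000000000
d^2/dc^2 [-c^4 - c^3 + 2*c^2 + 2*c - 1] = -12*c^2 - 6*c + 4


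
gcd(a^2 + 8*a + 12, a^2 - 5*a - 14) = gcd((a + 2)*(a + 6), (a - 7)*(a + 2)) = a + 2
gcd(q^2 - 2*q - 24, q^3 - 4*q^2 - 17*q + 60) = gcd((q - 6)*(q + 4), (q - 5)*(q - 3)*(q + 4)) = q + 4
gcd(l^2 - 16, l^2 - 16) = l^2 - 16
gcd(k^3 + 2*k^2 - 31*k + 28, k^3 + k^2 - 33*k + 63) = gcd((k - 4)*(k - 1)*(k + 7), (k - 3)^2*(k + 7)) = k + 7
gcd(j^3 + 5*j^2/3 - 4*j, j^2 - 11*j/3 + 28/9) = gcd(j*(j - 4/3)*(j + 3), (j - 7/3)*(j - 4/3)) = j - 4/3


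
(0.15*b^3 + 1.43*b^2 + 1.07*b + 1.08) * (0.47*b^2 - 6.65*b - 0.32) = 0.0705*b^5 - 0.3254*b^4 - 9.0546*b^3 - 7.0655*b^2 - 7.5244*b - 0.3456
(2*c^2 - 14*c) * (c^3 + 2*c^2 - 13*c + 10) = 2*c^5 - 10*c^4 - 54*c^3 + 202*c^2 - 140*c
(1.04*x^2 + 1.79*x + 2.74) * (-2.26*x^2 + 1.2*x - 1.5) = -2.3504*x^4 - 2.7974*x^3 - 5.6044*x^2 + 0.603*x - 4.11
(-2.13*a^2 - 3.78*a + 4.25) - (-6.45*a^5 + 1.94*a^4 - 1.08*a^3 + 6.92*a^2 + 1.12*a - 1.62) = 6.45*a^5 - 1.94*a^4 + 1.08*a^3 - 9.05*a^2 - 4.9*a + 5.87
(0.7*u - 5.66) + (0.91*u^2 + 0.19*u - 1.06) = 0.91*u^2 + 0.89*u - 6.72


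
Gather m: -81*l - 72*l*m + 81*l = -72*l*m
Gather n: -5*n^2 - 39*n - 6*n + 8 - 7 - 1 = -5*n^2 - 45*n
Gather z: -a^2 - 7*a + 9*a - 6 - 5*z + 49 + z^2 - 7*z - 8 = -a^2 + 2*a + z^2 - 12*z + 35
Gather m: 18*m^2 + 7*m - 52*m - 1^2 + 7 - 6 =18*m^2 - 45*m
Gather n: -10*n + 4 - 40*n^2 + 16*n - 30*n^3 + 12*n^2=-30*n^3 - 28*n^2 + 6*n + 4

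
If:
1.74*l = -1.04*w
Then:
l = -0.597701149425287*w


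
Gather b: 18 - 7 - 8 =3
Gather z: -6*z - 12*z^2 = -12*z^2 - 6*z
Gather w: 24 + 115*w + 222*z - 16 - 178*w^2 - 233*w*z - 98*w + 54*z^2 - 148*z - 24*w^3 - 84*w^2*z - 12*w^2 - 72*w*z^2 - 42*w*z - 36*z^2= -24*w^3 + w^2*(-84*z - 190) + w*(-72*z^2 - 275*z + 17) + 18*z^2 + 74*z + 8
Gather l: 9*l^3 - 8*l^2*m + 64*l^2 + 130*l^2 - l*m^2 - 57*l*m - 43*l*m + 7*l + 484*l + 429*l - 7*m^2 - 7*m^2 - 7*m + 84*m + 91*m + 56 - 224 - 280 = 9*l^3 + l^2*(194 - 8*m) + l*(-m^2 - 100*m + 920) - 14*m^2 + 168*m - 448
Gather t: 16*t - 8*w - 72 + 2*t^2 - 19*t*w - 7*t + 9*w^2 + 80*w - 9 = 2*t^2 + t*(9 - 19*w) + 9*w^2 + 72*w - 81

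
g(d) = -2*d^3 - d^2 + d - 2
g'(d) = -6*d^2 - 2*d + 1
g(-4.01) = 106.87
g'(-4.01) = -87.46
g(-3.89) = 96.71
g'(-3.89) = -82.01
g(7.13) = -770.64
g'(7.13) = -318.28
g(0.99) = -3.93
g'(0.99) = -6.86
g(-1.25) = -0.91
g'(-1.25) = -5.88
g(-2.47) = 19.57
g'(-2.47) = -30.67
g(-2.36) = 16.36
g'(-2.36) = -27.70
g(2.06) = -21.67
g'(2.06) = -28.58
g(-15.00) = 6508.00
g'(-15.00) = -1319.00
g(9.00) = -1532.00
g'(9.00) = -503.00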